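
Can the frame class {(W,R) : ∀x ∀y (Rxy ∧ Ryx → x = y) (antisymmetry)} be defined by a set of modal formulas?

Not modally definable

If a class were modally definable it would be closed under surjective bounded morphisms (Goldblatt–Thomason).
The 8-cycle (worlds 0,1,2,3,4,5,6,7 with 0→1→2→3→4→5→6→7→0) is antisymmetric. Sending even-indexed worlds to a and odd-indexed worlds to b is a surjective bounded morphism onto the two-world frame with a↔b, which is not antisymmetric.
So no modal formula (or set of formulas) defines exactly the antisymmetric frames.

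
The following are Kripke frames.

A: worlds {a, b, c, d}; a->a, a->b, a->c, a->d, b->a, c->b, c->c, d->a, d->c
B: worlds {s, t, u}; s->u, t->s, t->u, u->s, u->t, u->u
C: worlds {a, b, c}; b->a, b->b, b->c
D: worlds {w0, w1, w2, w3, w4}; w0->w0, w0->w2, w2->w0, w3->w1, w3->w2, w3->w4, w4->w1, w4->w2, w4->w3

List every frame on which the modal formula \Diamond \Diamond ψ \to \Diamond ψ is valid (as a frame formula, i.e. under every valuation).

Frame correspondent (Sahlqvist): \forall x \forall y (x R^2 y \to \exists w (y = w \wedge xRw)) — i.e. a generalized confluence (Geach) condition.
A: fails — bR²b but no w with b=w and bRw.
B: fails — sR²s but no w with s=w and sRw.
C: condition met.
D: fails — w2R²w2 but no w with w2=w and w2Rw.

C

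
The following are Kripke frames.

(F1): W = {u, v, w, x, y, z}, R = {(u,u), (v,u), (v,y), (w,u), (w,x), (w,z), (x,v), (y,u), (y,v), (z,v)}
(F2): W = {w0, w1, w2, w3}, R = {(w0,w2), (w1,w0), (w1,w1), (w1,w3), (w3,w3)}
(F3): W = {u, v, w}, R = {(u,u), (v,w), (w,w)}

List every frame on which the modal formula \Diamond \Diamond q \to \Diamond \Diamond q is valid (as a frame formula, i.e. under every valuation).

The schema corresponds to a generalized confluence (Geach) condition: \forall x \forall y (x R^2 y \to \exists w (y = w \wedge x R^2 w)).
(F1): condition met.
(F2): condition met.
(F3): condition met.

(F1), (F2), (F3)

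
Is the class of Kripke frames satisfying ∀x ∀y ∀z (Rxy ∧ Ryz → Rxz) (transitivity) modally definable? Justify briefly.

The condition is transitivity. A defining modal formula is □p → □□p.

Yes, by □p → □□p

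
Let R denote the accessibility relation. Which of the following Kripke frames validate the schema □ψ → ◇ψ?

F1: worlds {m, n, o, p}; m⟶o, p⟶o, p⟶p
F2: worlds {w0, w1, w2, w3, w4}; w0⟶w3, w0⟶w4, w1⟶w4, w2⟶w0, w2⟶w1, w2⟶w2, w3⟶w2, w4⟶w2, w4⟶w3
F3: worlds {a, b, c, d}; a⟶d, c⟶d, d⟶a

F2

This is the axiom for seriality; its first-order frame correspondent is ∀x ∃y Rxy.
F1: fails — world n has no successor.
F2: ✓.
F3: fails — world b has no successor.
Valid on: F2.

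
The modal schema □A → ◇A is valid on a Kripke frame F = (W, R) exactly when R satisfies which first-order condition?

Seriality

Suppose □A→◇A is valid. At any x set V(A)=W. Then □A at x, so ◇A at x, so x has a successor.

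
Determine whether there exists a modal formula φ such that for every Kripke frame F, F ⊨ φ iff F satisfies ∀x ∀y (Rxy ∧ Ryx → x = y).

No — not modally definable

If a class were modally definable it would be closed under surjective bounded morphisms (Goldblatt–Thomason).
The 6-cycle (worlds s,t,u,v,w,x with s→t→u→v→w→x→s) is antisymmetric. Sending even-indexed worlds to a and odd-indexed worlds to b is a surjective bounded morphism onto the two-world frame with a↔b, which is not antisymmetric.
So no modal formula (or set of formulas) defines exactly the antisymmetric frames.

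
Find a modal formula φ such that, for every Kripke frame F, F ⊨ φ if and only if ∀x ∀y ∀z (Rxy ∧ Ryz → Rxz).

□q → □□q

This is transitivity; the standard corresponding axiom is 4: □q → □□q.
Suppose □q→□□q is valid. Take Rxy, Ryz and set V(q)={w : Rxw}. Then □q at x, so □□q at x, so □q at y, so q at z, i.e. Rxz.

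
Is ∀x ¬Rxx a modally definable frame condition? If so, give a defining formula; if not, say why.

No

Modal frame validity is preserved under surjective bounded morphisms.
The 2-cycle (worlds 0,1 with 0→1→0) is irreflexive, and the map sending every world to a single reflexive point • is a surjective bounded morphism (forth: every edge maps to (•,•); back: every world has a successor). So any modal formula valid on the 2-cycle is also valid on the reflexive point, which is not irreflexive.
Hence irreflexivity is not modally definable.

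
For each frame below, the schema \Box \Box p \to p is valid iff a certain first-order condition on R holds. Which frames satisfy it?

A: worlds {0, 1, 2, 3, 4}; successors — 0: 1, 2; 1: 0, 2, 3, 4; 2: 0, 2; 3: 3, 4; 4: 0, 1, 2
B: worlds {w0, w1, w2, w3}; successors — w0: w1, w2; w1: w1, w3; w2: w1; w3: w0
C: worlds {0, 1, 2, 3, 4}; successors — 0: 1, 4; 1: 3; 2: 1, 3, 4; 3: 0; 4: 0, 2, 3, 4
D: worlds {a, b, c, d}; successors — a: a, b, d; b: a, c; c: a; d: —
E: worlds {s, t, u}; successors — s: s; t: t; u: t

A

This is the axiom for a generalized confluence (Geach) condition; its first-order frame correspondent is \forall x \exists w (x R^2 w \wedge x = w).
A: holds.
B: fails — at w0 but no w with w0R²w and w0=w.
C: fails — at 1 but no w with 1R²w and 1=w.
D: fails — at c but no w with cR²w and c=w.
E: fails — at u but no w with uR²w and u=w.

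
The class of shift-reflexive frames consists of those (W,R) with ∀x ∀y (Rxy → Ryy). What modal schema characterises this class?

□(□ψ → ψ)

This is shift-reflexivity; the standard corresponding axiom is T□: □(□ψ → ψ).
Suppose □(□ψ→ψ) is valid. Take Rxy and set V(ψ)={w : Ryw}. Then at y, □ψ holds; since □(□ψ→ψ) at x, □ψ→ψ at y, so ψ at y, i.e. Ryy.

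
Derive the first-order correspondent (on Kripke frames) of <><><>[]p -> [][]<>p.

This is a Sahlqvist (Geach-type) schema ◇^3□^1p → □^2◇^1p.
Minimal-valuation argument: fix x; take any y with xR^3y and any z with xR^2z. Set V(p) to the set of worlds R-reachable from y in exactly 1 step. Then □^1p holds at y, so the antecedent holds at x; validity forces ◇^1p at z, giving a w with zR^1w and yR^1w.
First-order correspondent: forall x forall y forall z ((x R^3 y & x R^2 z) -> exists w (yRw & zRw)).

forall x forall y forall z ((x R^3 y & x R^2 z) -> exists w (yRw & zRw))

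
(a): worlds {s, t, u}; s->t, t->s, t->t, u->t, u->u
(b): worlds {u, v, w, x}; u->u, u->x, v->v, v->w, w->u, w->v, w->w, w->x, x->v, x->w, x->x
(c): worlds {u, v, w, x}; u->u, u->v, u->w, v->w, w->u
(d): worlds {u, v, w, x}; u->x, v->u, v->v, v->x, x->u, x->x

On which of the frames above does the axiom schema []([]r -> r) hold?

(b)

This is the axiom for shift-reflexivity; its first-order frame correspondent is forall x forall y (Rxy -> Ryy).
(a): fails — Rts but not Rss.
(b): ✓.
(c): fails — Ruv but not Rvv.
(d): fails — Rvu but not Ruu.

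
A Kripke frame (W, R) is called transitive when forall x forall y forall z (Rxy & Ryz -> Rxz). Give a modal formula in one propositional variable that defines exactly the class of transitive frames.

This is transitivity; the standard corresponding axiom is 4: □ψ → □□ψ.
Suppose □ψ→□□ψ is valid. Take Rxy, Ryz and set V(ψ)={w : Rxw}. Then □ψ at x, so □□ψ at x, so □ψ at y, so ψ at z, i.e. Rxz.

□ψ → □□ψ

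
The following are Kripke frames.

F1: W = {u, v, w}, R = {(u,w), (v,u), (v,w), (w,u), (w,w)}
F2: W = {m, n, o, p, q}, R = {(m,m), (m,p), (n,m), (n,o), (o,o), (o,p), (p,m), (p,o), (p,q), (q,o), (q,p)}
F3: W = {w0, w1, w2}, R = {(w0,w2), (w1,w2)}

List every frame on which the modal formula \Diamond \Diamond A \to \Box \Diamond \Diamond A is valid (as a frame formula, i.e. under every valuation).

F1, F3

The schema corresponds to a generalized confluence (Geach) condition: \forall x \forall y \forall z ((x R^2 y \wedge xRz) \to \exists w (y = w \wedge z R^2 w)).
F1: ✓.
F2: fails — mR²q, mRp but no w with q=w and pR²w.
F3: ✓.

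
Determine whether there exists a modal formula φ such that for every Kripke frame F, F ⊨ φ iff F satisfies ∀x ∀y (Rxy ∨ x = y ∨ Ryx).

Not modally definable

Modal frame validity is preserved under disjoint unions.
Take 3 disjoint single-world reflexive frames: each is trivially connected, but their disjoint union has 3 worlds with no edge between distinct components, so it is not connected.
So no modal formula (or set of formulas) defines exactly the connected frames.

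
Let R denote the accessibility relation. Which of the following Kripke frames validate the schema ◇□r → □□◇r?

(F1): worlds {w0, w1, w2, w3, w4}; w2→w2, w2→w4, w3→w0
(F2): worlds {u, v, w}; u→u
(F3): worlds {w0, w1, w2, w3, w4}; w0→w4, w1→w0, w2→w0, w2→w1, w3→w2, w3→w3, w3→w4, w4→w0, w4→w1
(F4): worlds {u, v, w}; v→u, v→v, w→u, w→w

(F2)

Frame correspondent (Sahlqvist): ∀x ∀y ∀z ((xRy ∧ xR²z) → ∃w (yRw ∧ zRw)) — i.e. a generalized confluence (Geach) condition.
(F1): fails — w2Rw2, w2R²w4 but no w with w2Rw and w4Rw.
(F2): condition met.
(F3): fails — w0Rw4, w0R²w0 but no w with w4Rw and w0Rw.
(F4): fails — vRu, vR²u but no t with uRt and uRt.
Valid on: (F2).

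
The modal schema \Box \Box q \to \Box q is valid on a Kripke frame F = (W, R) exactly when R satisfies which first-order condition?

density

Suppose □□q→□q is valid. Take Rxy and set V(q)={w : xR²w}. Then □□q at x, so □q at x, so q at y, i.e. ∃z(Rxz∧Rzy).
The converse is a direct semantic check.
Frame condition: \forall x \forall y (Rxy \to \exists z (Rxz \wedge Rzy)).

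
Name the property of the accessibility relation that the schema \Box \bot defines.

emptiness of R

□⊥ is valid iff no world has any successor (otherwise □⊥ fails at any world with one).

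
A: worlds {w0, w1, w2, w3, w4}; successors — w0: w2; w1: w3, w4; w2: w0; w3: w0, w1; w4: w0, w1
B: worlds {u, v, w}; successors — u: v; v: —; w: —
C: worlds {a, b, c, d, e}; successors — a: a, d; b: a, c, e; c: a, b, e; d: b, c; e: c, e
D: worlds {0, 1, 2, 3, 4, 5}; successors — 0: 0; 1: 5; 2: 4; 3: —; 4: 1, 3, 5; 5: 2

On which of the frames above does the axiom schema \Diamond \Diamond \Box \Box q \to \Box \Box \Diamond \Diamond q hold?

The schema corresponds to a generalized confluence (Geach) condition: \forall x \forall y \forall z ((x R^2 y \wedge x R^2 z) \to \exists w (y R^2 w \wedge z R^2 w)).
A: satisfies the condition.
B: satisfies the condition.
C: satisfies the condition.
D: fails — 2R²1, 2R²3 but no w with 1R²w and 3R²w.
Valid on: A, B, C.

A, B, C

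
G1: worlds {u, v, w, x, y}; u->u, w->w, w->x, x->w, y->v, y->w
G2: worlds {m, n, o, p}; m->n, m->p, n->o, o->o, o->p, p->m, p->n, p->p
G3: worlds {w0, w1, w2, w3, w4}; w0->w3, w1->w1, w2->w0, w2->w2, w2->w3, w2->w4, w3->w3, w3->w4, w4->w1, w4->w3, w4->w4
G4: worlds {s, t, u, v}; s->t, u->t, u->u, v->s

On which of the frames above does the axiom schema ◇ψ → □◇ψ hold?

Frame correspondent (Sahlqvist): ∀x ∀y ∀z (Rxy ∧ Rxz → Ryz) — i.e. the Euclidean property.
G1: fails — Rwx and Rwx but not Rxx.
G2: fails — Rmn and Rmn but not Rnn.
G3: fails — Rw2w4 and Rw2w2 but not Rw4w2.
G4: fails — Rst and Rst but not Rtt.

none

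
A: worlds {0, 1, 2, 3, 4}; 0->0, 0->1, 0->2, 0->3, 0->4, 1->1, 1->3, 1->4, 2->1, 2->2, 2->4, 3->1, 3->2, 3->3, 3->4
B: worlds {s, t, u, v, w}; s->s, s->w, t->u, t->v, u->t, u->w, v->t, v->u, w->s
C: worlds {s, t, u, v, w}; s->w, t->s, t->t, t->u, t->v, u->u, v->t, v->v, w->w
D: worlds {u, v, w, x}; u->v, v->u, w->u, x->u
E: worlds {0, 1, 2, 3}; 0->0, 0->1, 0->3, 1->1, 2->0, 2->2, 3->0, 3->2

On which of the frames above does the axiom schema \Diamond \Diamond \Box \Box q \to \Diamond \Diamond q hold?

B, D, E

This is the axiom for a generalized confluence (Geach) condition; its first-order frame correspondent is \forall x \forall y (x R^2 y \to \exists w (y R^2 w \wedge x R^2 w)).
A: fails — 0R²4 but no w with 4R²w and 0R²w.
B: satisfies the condition.
C: fails — vR²s but no w* with sR²w* and vR²w*.
D: satisfies the condition.
E: satisfies the condition.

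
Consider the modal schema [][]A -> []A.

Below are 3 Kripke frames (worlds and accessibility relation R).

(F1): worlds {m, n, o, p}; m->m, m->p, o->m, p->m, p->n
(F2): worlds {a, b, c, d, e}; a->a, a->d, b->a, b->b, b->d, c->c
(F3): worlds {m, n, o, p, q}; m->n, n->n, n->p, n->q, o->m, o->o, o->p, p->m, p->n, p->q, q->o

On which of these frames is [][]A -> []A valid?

This is the axiom for density; its first-order frame correspondent is forall x forall y (Rxy -> exists z (Rxz & Rzy)).
(F1): fails — Rpn but no z with Rpz and Rzn.
(F2): satisfies the condition.
(F3): fails — Rpm but no z with Rpz and Rzm.

(F2)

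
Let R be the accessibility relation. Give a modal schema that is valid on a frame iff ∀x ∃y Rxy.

□q → ◇q

The condition is seriality. The D schema □q → ◇q defines it.
Suppose □q→◇q is valid. At any x set V(q)=W. Then □q at x, so ◇q at x, so x has a successor.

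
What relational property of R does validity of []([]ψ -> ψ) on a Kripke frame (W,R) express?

shift-reflexivity

Suppose □(□ψ→ψ) is valid. Take Rxy and set V(ψ)={w : Ryw}. Then at y, □ψ holds; since □(□ψ→ψ) at x, □ψ→ψ at y, so ψ at y, i.e. Ryy.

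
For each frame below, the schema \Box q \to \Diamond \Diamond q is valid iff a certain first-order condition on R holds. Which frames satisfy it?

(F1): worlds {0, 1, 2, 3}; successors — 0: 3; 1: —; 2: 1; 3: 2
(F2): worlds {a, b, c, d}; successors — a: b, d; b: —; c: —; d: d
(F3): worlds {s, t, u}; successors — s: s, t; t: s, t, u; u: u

(F3)

Frame correspondent (Sahlqvist): \forall x \exists w (xRw \wedge x R^2 w) — i.e. a generalized confluence (Geach) condition.
(F1): fails — at 0 but no w with 0Rw and 0R²w.
(F2): fails — at b but no w with bRw and bR²w.
(F3): holds.
Valid on: (F3).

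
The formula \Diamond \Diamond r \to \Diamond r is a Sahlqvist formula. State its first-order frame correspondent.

Replacing r by ¬r and contraposing gives the equivalent schema □r → □□r.
Suppose □r→□□r is valid. Take Rxy, Ryz and set V(r)={w : Rxw}. Then □r at x, so □□r at x, so □r at y, so r at z, i.e. Rxz.
Conversely, on a frame with transitivity the schema holds at every world under every valuation.
Frame condition: \forall x \forall y \forall z (Rxy \wedge Ryz \to Rxz).

transitivity: \forall x \forall y \forall z (Rxy \wedge Ryz \to Rxz)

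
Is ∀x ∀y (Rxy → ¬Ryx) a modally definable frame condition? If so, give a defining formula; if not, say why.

Any modally definable frame class is closed under surjective bounded morphisms.
The 4-cycle (worlds w0,w1,w2,w3 with w0→w1→w2→w3→w0) is asymmetric. Mapping every world to a single reflexive point • is a surjective bounded morphism, and the reflexive point is not asymmetric (R•• but asymmetry requires ¬R••).
So the class is not modally definable.

No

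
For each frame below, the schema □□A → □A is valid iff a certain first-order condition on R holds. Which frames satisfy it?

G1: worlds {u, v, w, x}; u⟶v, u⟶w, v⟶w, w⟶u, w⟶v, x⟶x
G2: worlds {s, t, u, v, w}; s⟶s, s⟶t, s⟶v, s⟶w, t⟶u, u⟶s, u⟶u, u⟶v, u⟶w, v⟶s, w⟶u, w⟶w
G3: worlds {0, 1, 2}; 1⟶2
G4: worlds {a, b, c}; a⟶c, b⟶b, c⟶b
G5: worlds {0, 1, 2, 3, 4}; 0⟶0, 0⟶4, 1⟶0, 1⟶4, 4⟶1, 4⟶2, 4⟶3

The schema corresponds to density: ∀x ∀y (Rxy → ∃z (Rxz ∧ Rzy)).
G1: fails — Rwu but no z with Rwz and Rzu.
G2: ✓.
G3: fails — R12 but no z with R1z and Rz2.
G4: fails — Rac but no z with Raz and Rzc.
G5: fails — R43 but no z with R4z and Rz3.

G2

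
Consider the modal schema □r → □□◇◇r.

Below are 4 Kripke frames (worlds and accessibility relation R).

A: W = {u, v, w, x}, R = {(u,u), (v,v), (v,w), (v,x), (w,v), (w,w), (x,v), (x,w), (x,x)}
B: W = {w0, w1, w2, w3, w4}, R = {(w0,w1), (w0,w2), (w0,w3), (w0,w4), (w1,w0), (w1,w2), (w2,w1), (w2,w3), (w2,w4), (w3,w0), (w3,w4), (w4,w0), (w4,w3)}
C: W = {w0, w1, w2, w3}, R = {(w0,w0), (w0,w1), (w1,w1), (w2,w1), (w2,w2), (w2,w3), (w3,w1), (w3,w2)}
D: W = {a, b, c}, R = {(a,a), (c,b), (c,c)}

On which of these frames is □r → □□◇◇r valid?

This is the axiom for a generalized confluence (Geach) condition; its first-order frame correspondent is ∀x ∀z (xR²z → ∃w (xRw ∧ zR²w)).
A: satisfies the condition.
B: satisfies the condition.
C: satisfies the condition.
D: fails — cR²b but no w with cRw and bR²w.

A, B, C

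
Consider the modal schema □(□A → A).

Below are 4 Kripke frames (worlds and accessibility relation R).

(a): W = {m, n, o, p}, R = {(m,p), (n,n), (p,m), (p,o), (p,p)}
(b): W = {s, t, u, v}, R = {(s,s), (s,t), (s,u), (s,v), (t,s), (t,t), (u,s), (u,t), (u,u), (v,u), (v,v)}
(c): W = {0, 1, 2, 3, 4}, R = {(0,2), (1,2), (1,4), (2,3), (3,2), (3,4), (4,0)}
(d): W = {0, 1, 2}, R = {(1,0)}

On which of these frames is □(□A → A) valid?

This is the axiom for shift-reflexivity; its first-order frame correspondent is ∀x ∀y (Rxy → Ryy).
(a): fails — Rpm but not Rmm.
(b): ✓.
(c): fails — R34 but not R44.
(d): fails — R10 but not R00.

(b)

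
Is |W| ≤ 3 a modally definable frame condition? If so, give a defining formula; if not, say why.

If a class were modally definable it would be closed under disjoint unions (Goldblatt–Thomason).
Any modal formula valid on each of 4 disjoint one-world frames is valid on their disjoint union (validity is preserved under disjoint unions). Each one-world frame has |W|=1≤3, but the union has |W|=4.
Hence having at most 3 worlds is not modally definable.

Not definable by any modal formula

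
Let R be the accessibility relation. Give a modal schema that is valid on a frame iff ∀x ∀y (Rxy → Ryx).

ψ → □◇ψ

A defining formula is ψ → □◇ψ (the B axiom).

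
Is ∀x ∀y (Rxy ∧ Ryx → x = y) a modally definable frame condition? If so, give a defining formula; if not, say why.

No — not modally definable

Modal frame validity is preserved under surjective bounded morphisms.
The 4-cycle (worlds 0,1,2,3 with 0→1→2→3→0) is antisymmetric. Sending even-indexed worlds to • and odd-indexed worlds to ∘ is a surjective bounded morphism onto the two-world frame with •↔∘, which is not antisymmetric.
Hence antisymmetry is not modally definable.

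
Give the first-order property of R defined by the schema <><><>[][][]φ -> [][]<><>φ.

forall x forall y forall z ((x R^3 y & x R^2 z) -> exists w (y R^3 w & z R^2 w))

This is a Sahlqvist (Geach-type) schema ◇^3□^3φ → □^2◇^2φ.
First-order correspondent: forall x forall y forall z ((x R^3 y & x R^2 z) -> exists w (y R^3 w & z R^2 w)).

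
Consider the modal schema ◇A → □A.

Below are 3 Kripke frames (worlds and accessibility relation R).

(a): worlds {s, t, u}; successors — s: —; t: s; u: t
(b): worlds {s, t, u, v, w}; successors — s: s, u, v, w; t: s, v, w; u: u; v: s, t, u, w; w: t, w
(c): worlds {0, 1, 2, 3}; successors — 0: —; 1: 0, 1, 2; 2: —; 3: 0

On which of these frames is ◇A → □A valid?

The schema corresponds to partial functionality: ∀x ∀y ∀z (Rxy ∧ Rxz → y = z).
(a): satisfies the condition.
(b): fails — s sees both s and u.
(c): fails — 1 sees both 0 and 1.

(a)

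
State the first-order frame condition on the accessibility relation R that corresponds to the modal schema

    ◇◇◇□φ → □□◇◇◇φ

∀x ∀y ∀z ((xR³y ∧ xR²z) → ∃w (yRw ∧ zR³w))

This is a Sahlqvist (Geach-type) schema ◇^3□^1φ → □^2◇^3φ.
Minimal-valuation argument: fix x; take any y with xR^3y and any z with xR^2z. Set V(φ) to the set of worlds R-reachable from y in exactly 1 step. Then □^1φ holds at y, so the antecedent holds at x; validity forces ◇^3φ at z, giving a w with zR^3w and yR^1w.
First-order correspondent: ∀x ∀y ∀z ((xR³y ∧ xR²z) → ∃w (yRw ∧ zR³w)).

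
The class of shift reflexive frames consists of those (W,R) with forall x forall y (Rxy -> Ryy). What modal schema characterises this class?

The condition is shift-reflexivity. The T□ schema □(□r → r) defines it.
Suppose □(□r→r) is valid. Take Rxy and set V(r)={w : Ryw}. Then at y, □r holds; since □(□r→r) at x, □r→r at y, so r at y, i.e. Ryy.

□(□r → r)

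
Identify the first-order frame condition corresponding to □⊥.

Emptiness of R

This is the Ver axiom.
Its frame correspondent is emptiness of R — ∀x ∀y ¬Rxy.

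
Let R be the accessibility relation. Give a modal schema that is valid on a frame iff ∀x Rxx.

A defining formula is □s → s (the T axiom).
Suppose □s→s is valid. At any x set V(s)={w : Rxw}. Then □s holds at x, so s holds at x, i.e. Rxx.

□s → s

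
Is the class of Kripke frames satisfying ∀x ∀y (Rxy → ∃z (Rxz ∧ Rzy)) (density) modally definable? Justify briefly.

Definable; □□p → □p defines it

This is a Sahlqvist condition; the C4 axiom □□p → □p defines it.
Suppose □□p→□p is valid. Take Rxy and set V(p)={w : xR²w}. Then □□p at x, so □p at x, so p at y, i.e. ∃z(Rxz∧Rzy).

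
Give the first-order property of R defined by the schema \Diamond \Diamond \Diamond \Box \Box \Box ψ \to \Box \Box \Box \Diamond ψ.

This is a Sahlqvist (Geach-type) schema ◇^3□^3ψ → □^3◇^1ψ.
Minimal-valuation argument: fix x; take any y with xR^3y and any z with xR^3z. Set V(ψ) to the set of worlds R-reachable from y in exactly 3 steps. Then □^3ψ holds at y, so the antecedent holds at x; validity forces ◇^1ψ at z, giving a w with zR^1w and yR^3w.
First-order correspondent: \forall x \forall y \forall z ((x R^3 y \wedge x R^3 z) \to \exists w (y R^3 w \wedge zRw)).

\forall x \forall y \forall z ((x R^3 y \wedge x R^3 z) \to \exists w (y R^3 w \wedge zRw))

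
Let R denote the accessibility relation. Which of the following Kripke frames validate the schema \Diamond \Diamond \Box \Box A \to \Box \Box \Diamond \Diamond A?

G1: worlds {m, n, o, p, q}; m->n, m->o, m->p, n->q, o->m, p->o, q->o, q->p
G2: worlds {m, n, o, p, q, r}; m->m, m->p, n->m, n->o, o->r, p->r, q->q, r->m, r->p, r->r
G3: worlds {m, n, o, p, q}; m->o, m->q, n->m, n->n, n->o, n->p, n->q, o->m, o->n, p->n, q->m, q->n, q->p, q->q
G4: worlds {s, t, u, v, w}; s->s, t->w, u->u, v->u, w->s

This is the axiom for a generalized confluence (Geach) condition; its first-order frame correspondent is \forall x \forall y \forall z ((x R^2 y \wedge x R^2 z) \to \exists w (y R^2 w \wedge z R^2 w)).
G1: fails — nR²o, nR²p but no w with oR²w and pR²w.
G2: condition met.
G3: condition met.
G4: condition met.
Valid on: G2, G3, G4.

G2, G3, G4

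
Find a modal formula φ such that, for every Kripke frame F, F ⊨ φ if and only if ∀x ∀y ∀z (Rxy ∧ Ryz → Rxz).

□ψ → □□ψ

A defining formula is □ψ → □□ψ (the 4 axiom).
Suppose □ψ→□□ψ is valid. Take Rxy, Ryz and set V(ψ)={w : Rxw}. Then □ψ at x, so □□ψ at x, so □ψ at y, so ψ at z, i.e. Rxz.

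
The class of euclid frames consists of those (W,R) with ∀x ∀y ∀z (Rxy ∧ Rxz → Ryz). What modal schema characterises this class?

A defining formula is ◇p → □◇p (the 5 axiom).
Suppose ◇p→□◇p is valid. Take Rxy, Rxz and set V(p)={y}. Then ◇p at x, so □◇p at x, so ◇p at z, so some w with Rzw has p; w=y, i.e. Rzy. By symmetry of the argument, Ryz.

◇p → □◇p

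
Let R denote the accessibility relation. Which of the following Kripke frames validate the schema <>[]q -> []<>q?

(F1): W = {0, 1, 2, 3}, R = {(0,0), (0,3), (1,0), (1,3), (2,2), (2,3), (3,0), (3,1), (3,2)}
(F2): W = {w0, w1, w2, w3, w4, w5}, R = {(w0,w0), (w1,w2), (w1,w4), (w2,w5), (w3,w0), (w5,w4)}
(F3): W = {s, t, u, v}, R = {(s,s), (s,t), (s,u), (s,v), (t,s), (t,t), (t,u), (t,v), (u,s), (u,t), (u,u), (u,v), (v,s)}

This is the axiom for convergence; its first-order frame correspondent is forall x forall y forall z (Rxy & Rxz -> exists w (Ryw & Rzw)).
(F1): ✓.
(F2): fails — Rw1w2 and Rw1w4 but w2 and w4 have no common successor.
(F3): ✓.
Valid on: (F1), (F3).

(F1), (F3)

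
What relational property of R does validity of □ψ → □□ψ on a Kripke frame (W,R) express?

transitivity

This schema is the 4 axiom.
It corresponds to transitivity: ∀x ∀y ∀z (Rxy ∧ Ryz → Rxz).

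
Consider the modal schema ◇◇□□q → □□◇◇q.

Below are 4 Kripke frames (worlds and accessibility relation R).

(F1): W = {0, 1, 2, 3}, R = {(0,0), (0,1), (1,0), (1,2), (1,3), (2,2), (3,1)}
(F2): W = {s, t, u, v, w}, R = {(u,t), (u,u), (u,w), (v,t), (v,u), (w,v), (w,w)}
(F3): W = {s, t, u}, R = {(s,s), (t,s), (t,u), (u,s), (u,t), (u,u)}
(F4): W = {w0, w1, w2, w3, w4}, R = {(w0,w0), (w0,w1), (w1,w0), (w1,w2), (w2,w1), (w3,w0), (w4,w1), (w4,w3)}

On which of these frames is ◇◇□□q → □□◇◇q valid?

This is the axiom for a generalized confluence (Geach) condition; its first-order frame correspondent is ∀x ∀y ∀z ((xR²y ∧ xR²z) → ∃w (yR²w ∧ zR²w)).
(F1): condition met.
(F2): fails — uR²t, uR²t but no w* with tR²w* and tR²w*.
(F3): condition met.
(F4): condition met.

(F1), (F3), (F4)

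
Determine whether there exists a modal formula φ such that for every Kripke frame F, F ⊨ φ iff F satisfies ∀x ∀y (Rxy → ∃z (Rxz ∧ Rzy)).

Yes, by □□p → □p

Yes: it is density, defined by the C4 schema □□p → □p.
Suppose □□p→□p is valid. Take Rxy and set V(p)={w : xR²w}. Then □□p at x, so □p at x, so p at y, i.e. ∃z(Rxz∧Rzy).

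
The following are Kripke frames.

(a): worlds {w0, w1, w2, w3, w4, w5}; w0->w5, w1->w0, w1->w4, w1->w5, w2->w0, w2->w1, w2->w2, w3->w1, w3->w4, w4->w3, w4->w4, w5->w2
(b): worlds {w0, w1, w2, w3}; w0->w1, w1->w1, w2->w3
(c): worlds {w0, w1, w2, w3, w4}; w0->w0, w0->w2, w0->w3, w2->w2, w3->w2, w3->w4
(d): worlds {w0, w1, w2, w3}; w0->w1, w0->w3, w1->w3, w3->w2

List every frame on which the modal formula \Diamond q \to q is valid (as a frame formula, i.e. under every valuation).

none

The schema corresponds to a generalized confluence (Geach) condition: \forall x \forall y (xRy \to \exists w (y = w \wedge x = w)).
(a): fails — w0Rw5 but w5 ≠ w0.
(b): fails — w0Rw1 but w1 ≠ w0.
(c): fails — w0Rw2 but w2 ≠ w0.
(d): fails — w0Rw1 but w1 ≠ w0.
Valid on no frame.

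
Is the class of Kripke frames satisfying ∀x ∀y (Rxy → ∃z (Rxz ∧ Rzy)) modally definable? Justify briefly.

The condition is density. A defining modal formula is □□p → □p.
Suppose □□p→□p is valid. Take Rxy and set V(p)={w : xR²w}. Then □□p at x, so □p at x, so p at y, i.e. ∃z(Rxz∧Rzy).

Yes, by □□p → □p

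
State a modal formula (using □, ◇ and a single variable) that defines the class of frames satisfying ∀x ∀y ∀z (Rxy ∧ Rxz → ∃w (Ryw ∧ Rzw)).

The condition is convergence. The .2 schema ◇□ψ → □◇ψ defines it.
Suppose ◇□ψ→□◇ψ is valid. Take Rxy, Rxz and set V(ψ)={w : Ryw}. Then □ψ at y so ◇□ψ at x, so □◇ψ at x, so ◇ψ at z, giving w with Rzw and Ryw.

◇□ψ → □◇ψ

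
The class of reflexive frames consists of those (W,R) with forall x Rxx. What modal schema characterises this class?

□s → s

The condition is reflexivity. The T schema □s → s defines it.
Suppose □s→s is valid. At any x set V(s)={w : Rxw}. Then □s holds at x, so s holds at x, i.e. Rxx.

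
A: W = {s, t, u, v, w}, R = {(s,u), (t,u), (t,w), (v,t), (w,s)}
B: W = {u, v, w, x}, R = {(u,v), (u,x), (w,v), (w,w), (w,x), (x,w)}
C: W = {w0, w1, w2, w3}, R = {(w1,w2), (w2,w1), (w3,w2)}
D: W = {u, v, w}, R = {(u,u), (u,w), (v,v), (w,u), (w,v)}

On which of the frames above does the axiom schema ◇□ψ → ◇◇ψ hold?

C, D

This is the axiom for a generalized confluence (Geach) condition; its first-order frame correspondent is ∀x ∀y (xRy → ∃w (yRw ∧ xR²w)).
A: fails — sRu but no w* with uRw* and sR²w*.
B: fails — uRv but no t with vRt and uR²t.
C: condition met.
D: condition met.
Valid on: C, D.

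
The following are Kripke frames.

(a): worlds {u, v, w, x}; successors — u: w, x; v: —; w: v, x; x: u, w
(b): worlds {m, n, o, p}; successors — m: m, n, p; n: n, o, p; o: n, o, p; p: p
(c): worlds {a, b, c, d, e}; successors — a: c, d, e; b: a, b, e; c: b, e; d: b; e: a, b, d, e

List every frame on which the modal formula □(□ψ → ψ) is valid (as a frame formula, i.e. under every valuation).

The schema corresponds to shift-reflexivity: ∀x ∀y (Rxy → Ryy).
(a): fails — Rxw but not Rww.
(b): holds.
(c): fails — Rea but not Raa.

(b)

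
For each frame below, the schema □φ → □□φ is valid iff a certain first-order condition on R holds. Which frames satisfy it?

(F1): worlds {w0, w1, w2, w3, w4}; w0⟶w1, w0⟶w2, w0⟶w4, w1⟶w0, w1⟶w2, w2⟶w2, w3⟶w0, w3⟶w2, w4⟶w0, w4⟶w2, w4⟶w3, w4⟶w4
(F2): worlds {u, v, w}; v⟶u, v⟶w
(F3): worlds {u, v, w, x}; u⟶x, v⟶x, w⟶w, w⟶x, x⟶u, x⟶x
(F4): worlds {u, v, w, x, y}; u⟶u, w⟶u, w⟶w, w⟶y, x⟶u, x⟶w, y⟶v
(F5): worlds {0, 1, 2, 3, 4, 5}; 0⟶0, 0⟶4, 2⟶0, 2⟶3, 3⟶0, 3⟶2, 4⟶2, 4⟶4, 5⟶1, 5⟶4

(F2)

Frame correspondent (Sahlqvist): ∀x ∀y ∀z (Rxy ∧ Ryz → Rxz) — i.e. transitivity.
(F1): fails — Rw1w0 and Rw0w4 but not Rw1w4.
(F2): condition met.
(F3): fails — Rwx and Rxu but not Rwu.
(F4): fails — Rxw and Rwy but not Rxy.
(F5): fails — R32 and R23 but not R33.
Valid on: (F2).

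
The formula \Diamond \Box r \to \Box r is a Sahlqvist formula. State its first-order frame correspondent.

the Euclidean property

This is a form of the 5 axiom.
It corresponds to the Euclidean property: \forall x \forall y \forall z (Rxy \wedge Rxz \to Ryz).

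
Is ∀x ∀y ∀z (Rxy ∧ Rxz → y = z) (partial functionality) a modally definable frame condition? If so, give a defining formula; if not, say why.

Yes — defined by ◇p → □p

Yes: it is partial functionality, defined by the CD schema ◇p → □p.
Suppose ◇p→□p is valid. Take Rxy, Rxz and set V(p)={y}. Then ◇p at x, so □p at x, so p at z, i.e. z=y.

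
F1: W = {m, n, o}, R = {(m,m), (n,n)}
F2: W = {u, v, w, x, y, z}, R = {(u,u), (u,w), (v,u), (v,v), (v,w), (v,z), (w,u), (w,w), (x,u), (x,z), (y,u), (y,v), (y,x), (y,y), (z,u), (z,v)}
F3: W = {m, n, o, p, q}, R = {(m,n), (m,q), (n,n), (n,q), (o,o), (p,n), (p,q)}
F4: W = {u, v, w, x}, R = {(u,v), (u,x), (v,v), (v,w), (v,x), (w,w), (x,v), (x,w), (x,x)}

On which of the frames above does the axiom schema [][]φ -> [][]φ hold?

F1, F2, F3, F4

Frame correspondent (Sahlqvist): forall x forall z (x R^2 z -> exists w (x R^2 w & z = w)) — i.e. a generalized confluence (Geach) condition.
F1: ✓.
F2: ✓.
F3: ✓.
F4: ✓.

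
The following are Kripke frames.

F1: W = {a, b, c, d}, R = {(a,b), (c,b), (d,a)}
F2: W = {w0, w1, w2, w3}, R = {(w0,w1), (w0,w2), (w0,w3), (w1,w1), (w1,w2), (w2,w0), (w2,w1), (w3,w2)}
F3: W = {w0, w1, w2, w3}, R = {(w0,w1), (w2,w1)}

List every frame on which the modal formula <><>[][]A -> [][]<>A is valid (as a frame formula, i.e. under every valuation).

The schema corresponds to a generalized confluence (Geach) condition: forall x forall y forall z ((x R^2 y & x R^2 z) -> exists w (y R^2 w & zRw)).
F1: fails — dR²b, dR²b but no w with bR²w and bRw.
F2: fails — w2R²w3, w2R²w3 but no w with w3R²w and w3Rw.
F3: ✓.

F3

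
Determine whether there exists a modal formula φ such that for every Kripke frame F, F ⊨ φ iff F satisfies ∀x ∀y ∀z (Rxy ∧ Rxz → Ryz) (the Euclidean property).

Definable; ◇p → □◇p defines it

Yes: it is the Euclidean property, defined by the 5 schema ◇p → □◇p.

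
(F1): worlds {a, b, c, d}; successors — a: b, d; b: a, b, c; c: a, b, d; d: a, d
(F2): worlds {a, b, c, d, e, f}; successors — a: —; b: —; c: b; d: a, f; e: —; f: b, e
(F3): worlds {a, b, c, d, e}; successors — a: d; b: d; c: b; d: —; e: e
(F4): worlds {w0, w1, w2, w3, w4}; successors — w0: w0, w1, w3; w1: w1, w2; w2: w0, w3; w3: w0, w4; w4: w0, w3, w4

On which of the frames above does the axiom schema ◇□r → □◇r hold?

(F1)

The schema corresponds to convergence: ∀x ∀y ∀z (Rxy ∧ Rxz → ∃w (Ryw ∧ Rzw)).
(F1): holds.
(F2): fails — Rcb and Rcb but b and b have no common successor.
(F3): fails — Rad and Rad but d and d have no common successor.
(F4): fails — Rw0w1 and Rw0w3 but w1 and w3 have no common successor.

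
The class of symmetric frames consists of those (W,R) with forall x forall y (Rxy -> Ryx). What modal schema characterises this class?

A defining formula is ψ → □◇ψ (the B axiom).
Suppose ψ→□◇ψ is valid. Take Rxy and set V(ψ)={x}. Then ψ at x, so □◇ψ at x, so ◇ψ at y, so some z with Ryz has ψ; z=x, i.e. Ryx.

ψ → □◇ψ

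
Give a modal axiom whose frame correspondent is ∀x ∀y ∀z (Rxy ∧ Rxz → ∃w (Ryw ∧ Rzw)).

This is convergence; the standard corresponding axiom is .2: ◇□p → □◇p.

◇□p → □◇p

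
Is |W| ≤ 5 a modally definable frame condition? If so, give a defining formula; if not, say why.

If a class were modally definable it would be closed under disjoint unions (Goldblatt–Thomason).
Any modal formula valid on each of 6 disjoint one-world frames is valid on their disjoint union (validity is preserved under disjoint unions). Each one-world frame has |W|=1≤5, but the union has |W|=6.
So the class is not modally definable.

No — not modally definable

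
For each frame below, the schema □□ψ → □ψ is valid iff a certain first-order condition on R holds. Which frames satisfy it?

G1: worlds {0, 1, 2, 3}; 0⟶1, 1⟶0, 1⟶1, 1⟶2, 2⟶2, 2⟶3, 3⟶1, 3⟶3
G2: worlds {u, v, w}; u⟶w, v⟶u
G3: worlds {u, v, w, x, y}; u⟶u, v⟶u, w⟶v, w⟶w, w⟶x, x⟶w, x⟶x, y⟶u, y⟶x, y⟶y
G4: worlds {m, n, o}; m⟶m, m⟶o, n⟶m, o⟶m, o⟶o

The schema corresponds to density: ∀x ∀y (Rxy → ∃z (Rxz ∧ Rzy)).
G1: ✓.
G2: fails — Rvu but no z with Rvz and Rzu.
G3: ✓.
G4: ✓.
Valid on: G1, G3, G4.

G1, G3, G4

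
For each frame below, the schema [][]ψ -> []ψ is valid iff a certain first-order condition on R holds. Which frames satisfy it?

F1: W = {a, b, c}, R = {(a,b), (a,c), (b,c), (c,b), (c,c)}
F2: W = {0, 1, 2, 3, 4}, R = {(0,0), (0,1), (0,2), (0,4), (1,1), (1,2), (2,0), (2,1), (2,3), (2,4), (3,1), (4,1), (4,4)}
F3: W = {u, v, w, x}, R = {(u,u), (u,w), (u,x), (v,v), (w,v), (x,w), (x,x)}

F1, F3

Frame correspondent (Sahlqvist): forall x forall y (Rxy -> exists z (Rxz & Rzy)) — i.e. density.
F1: holds.
F2: fails — R23 but no z with R2z and Rz3.
F3: holds.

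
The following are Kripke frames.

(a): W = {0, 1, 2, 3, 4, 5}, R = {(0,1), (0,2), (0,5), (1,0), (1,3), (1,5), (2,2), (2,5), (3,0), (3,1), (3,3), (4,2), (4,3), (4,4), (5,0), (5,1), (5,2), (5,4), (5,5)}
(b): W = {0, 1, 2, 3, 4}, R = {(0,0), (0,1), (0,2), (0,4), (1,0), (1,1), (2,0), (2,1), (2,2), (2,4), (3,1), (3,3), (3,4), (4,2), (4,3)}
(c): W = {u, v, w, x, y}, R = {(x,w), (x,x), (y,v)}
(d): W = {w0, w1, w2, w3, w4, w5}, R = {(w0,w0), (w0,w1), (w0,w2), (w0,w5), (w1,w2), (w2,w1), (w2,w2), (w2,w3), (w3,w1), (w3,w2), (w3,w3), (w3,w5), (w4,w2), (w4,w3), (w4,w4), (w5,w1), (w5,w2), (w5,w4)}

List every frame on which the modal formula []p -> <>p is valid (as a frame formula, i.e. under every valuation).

Frame correspondent (Sahlqvist): forall x exists y Rxy — i.e. seriality.
(a): satisfies the condition.
(b): satisfies the condition.
(c): fails — world u has no successor.
(d): satisfies the condition.
Valid on: (a), (b), (d).

(a), (b), (d)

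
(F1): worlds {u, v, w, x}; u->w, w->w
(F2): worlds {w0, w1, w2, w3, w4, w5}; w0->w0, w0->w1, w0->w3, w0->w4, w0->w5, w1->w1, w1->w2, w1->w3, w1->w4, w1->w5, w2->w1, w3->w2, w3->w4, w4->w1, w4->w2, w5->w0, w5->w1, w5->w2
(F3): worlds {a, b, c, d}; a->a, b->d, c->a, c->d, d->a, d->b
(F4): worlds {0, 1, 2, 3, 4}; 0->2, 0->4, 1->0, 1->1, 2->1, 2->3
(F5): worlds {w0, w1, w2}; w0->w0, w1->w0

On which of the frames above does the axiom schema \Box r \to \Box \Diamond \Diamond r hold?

Frame correspondent (Sahlqvist): \forall x \forall z (xRz \to \exists w (xRw \wedge z R^2 w)) — i.e. a generalized confluence (Geach) condition.
(F1): ✓.
(F2): ✓.
(F3): ✓.
(F4): fails — 0R2 but no w with 0Rw and 2R²w.
(F5): ✓.

(F1), (F2), (F3), (F5)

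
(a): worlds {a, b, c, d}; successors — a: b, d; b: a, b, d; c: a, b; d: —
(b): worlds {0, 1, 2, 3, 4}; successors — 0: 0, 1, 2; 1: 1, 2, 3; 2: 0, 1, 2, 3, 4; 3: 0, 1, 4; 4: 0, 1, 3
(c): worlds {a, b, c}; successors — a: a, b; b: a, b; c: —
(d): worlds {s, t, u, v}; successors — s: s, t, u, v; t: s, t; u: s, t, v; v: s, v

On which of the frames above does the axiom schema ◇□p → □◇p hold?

(b), (c), (d)

This is the axiom for convergence; its first-order frame correspondent is ∀x ∀y ∀z (Rxy ∧ Rxz → ∃w (Ryw ∧ Rzw)).
(a): fails — Rab and Rad but b and d have no common successor.
(b): holds.
(c): holds.
(d): holds.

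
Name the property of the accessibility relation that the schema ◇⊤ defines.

◇⊤ holds at w iff w has a successor, so frame-validity of ◇⊤ is exactly seriality. Equivalently via □A → ◇A:
Suppose □A→◇A is valid. At any x set V(A)=W. Then □A at x, so ◇A at x, so x has a successor.
The converse is a direct semantic check.
Frame condition: ∀x ∃y Rxy.

seriality: ∀x ∃y Rxy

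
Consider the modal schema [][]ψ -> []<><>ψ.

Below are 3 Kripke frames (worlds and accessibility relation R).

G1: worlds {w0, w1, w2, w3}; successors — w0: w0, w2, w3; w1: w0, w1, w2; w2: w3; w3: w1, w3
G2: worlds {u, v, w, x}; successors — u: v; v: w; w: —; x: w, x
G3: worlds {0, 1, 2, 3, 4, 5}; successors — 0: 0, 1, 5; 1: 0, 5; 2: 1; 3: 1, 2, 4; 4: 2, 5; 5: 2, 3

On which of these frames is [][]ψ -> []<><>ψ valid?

The schema corresponds to a generalized confluence (Geach) condition: forall x forall z (xRz -> exists w (x R^2 w & z R^2 w)).
G1: satisfies the condition.
G2: fails — uRv but no t with uR²t and vR²t.
G3: fails — 4R2 but no w with 4R²w and 2R²w.
Valid on: G1.

G1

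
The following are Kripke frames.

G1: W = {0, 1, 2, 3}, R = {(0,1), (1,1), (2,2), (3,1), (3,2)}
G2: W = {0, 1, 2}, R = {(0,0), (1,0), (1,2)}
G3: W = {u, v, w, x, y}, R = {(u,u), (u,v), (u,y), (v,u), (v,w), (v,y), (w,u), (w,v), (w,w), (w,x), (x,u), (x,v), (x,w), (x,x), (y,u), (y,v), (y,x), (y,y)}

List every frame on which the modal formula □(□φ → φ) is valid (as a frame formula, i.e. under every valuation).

This is the axiom for shift-reflexivity; its first-order frame correspondent is ∀x ∀y (Rxy → Ryy).
G1: condition met.
G2: fails — R12 but not R22.
G3: fails — Ruv but not Rvv.

G1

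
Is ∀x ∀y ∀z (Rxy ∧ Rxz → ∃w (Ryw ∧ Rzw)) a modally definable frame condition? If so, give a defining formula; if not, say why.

Yes — defined by ◇□q → □◇q

The condition is convergence. A defining modal formula is ◇□q → □◇q.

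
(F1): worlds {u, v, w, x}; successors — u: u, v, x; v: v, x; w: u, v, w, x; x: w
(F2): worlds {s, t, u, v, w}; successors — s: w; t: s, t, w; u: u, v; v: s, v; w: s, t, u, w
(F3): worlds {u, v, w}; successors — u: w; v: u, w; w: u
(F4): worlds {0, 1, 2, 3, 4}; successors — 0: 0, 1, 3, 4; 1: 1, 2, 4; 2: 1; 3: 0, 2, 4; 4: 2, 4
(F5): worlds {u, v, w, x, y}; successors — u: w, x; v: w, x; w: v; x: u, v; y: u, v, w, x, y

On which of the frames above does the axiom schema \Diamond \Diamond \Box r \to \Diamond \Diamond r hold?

This is the axiom for a generalized confluence (Geach) condition; its first-order frame correspondent is \forall x \forall y (x R^2 y \to \exists w (yRw \wedge x R^2 w)).
(F1): holds.
(F2): fails — uR²s but no w* with sRw* and uR²w*.
(F3): fails — uR²u but no t with uRt and uR²t.
(F4): holds.
(F5): fails — uR²u but no t with uRt and uR²t.

(F1), (F4)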